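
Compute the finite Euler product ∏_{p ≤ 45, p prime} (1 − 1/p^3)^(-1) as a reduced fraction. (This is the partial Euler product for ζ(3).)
∏ = 11622300127850926153432227486340003/9669167824002218213355442162630656

The primes p ≤ 45 are [2, 3, 5, 7, 11, 13, 17, 19, 23, 29, 31, 37, 41, 43]. For each prime, (1 − 1/p^3)^(-1) = p^3 / (p^3 − 1). The product is (1 − 1/2^3)^(-1), (1 − 1/3^3)^(-1), (1 − 1/5^3)^(-1), (1 − 1/7^3)^(-1), (1 − 1/11^3)^(-1), (1 − 1/13^3)^(-1), (1 − 1/17^3)^(-1), (1 − 1/19^3)^(-1), (1 − 1/23^3)^(-1), (1 − 1/29^3)^(-1), (1 − 1/31^3)^(-1), (1 − 1/37^3)^(-1), (1 − 1/41^3)^(-1), (1 − 1/43^3)^(-1) = ∏ p^3 / (p^3 − 1) = 11622300127850926153432227486340003/9669167824002218213355442162630656.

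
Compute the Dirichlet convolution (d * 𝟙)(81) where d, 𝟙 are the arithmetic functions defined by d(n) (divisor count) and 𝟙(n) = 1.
(d * 𝟙)(81) = 15

Divisors of 81: [1, 3, 9, 27, 81]. For each d | 81:
  d = 1: d(1) · 𝟙(81/1) = 1 · 1 = 1
  d = 3: d(3) · 𝟙(81/3) = 2 · 1 = 2
  d = 9: d(9) · 𝟙(81/9) = 3 · 1 = 3
  d = 27: d(27) · 𝟙(81/27) = 4 · 1 = 4
  d = 81: d(81) · 𝟙(81/81) = 5 · 1 = 5
Summing: (d * 𝟙)(81) = 1 + 2 + 3 + 4 + 5 = 15.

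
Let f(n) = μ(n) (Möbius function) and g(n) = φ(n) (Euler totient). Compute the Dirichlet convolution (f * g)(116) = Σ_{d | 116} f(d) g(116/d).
(μ * φ)(116) = 27

Divisors of 116: [1, 2, 4, 29, 58, 116]. For each d | 116:
  d = 1: μ(1) · φ(116/1) = 1 · 56 = 56
  d = 2: μ(2) · φ(116/2) = -1 · 28 = -28
  d = 4: μ(4) · φ(116/4) = 0 · 28 = 0
  d = 29: μ(29) · φ(116/29) = -1 · 2 = -2
  d = 58: μ(58) · φ(116/58) = 1 · 1 = 1
  d = 116: μ(116) · φ(116/116) = 0 · 1 = 0
Summing: (μ * φ)(116) = 56 + -28 + 0 + -2 + 1 + 0 = 27.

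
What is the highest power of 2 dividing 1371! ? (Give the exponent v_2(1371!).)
v_2(1371!) = 1364

Legendre's formula: v_p(n!) = Σ_{k ≥ 1} ⌊n / p^k⌋. For p = 2, n = 1371, the terms are:
  ⌊1371/2^1⌋ = ⌊1371/2⌋ = 685
  ⌊1371/2^2⌋ = ⌊1371/4⌋ = 342
  ⌊1371/2^3⌋ = ⌊1371/8⌋ = 171
  ⌊1371/2^4⌋ = ⌊1371/16⌋ = 85
  ⌊1371/2^5⌋ = ⌊1371/32⌋ = 42
  ⌊1371/2^6⌋ = ⌊1371/64⌋ = 21
  ⌊1371/2^7⌋ = ⌊1371/128⌋ = 10
  ⌊1371/2^8⌋ = ⌊1371/256⌋ = 5
  ⌊1371/2^9⌋ = ⌊1371/512⌋ = 2
  ⌊1371/2^10⌋ = ⌊1371/1024⌋ = 1
(the next term ⌊1371/2^11⌋ = 0, terminating the sum). Summing: v_2(1371!) = 685 + 342 + 171 + 85 + 42 + 21 + 10 + 5 + 2 + 1 = 1364.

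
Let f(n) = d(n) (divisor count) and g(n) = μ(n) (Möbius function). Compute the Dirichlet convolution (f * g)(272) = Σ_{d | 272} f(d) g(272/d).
(d * μ)(272) = 1

Divisors of 272: [1, 2, 4, 8, 16, 17, 34, 68, 136, 272]. For each d | 272:
  d = 1: d(1) · μ(272/1) = 1 · 0 = 0
  d = 2: d(2) · μ(272/2) = 2 · 0 = 0
  d = 4: d(4) · μ(272/4) = 3 · 0 = 0
  d = 8: d(8) · μ(272/8) = 4 · 1 = 4
  d = 16: d(16) · μ(272/16) = 5 · -1 = -5
  d = 17: d(17) · μ(272/17) = 2 · 0 = 0
  d = 34: d(34) · μ(272/34) = 4 · 0 = 0
  d = 68: d(68) · μ(272/68) = 6 · 0 = 0
  d = 136: d(136) · μ(272/136) = 8 · -1 = -8
  d = 272: d(272) · μ(272/272) = 10 · 1 = 10
Summing: (d * μ)(272) = 0 + 0 + 0 + 4 + -5 + 0 + 0 + 0 + -8 + 10 = 1.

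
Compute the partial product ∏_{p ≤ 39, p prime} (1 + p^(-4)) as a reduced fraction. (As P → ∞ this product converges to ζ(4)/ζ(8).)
∏ = 706902957735712331680943125904125462935190109312/655798773317600826641830943030775489929079680625

The primes p ≤ 39 are [2, 3, 5, 7, 11, 13, 17, 19, 23, 29, 31, 37]. For each, (1 + 1/p^4) = (p^4 + 1)/p^4. Multiplying these fractions over p ∈ [2, 3, 5, 7, 11, 13, 17, 19, 23, 29, 31, 37] gives 706902957735712331680943125904125462935190109312/655798773317600826641830943030775489929079680625. (In the limit P → ∞ this tends to ζ(4)/ζ(8).)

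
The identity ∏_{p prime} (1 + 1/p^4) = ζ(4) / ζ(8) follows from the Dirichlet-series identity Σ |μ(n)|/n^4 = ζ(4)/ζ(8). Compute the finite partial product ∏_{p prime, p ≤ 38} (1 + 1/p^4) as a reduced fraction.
∏ = 706902957735712331680943125904125462935190109312/655798773317600826641830943030775489929079680625

The primes p ≤ 38 are [2, 3, 5, 7, 11, 13, 17, 19, 23, 29, 31, 37]. For each, (1 + 1/p^4) = (p^4 + 1)/p^4. Multiplying these fractions over p ∈ [2, 3, 5, 7, 11, 13, 17, 19, 23, 29, 31, 37] gives 706902957735712331680943125904125462935190109312/655798773317600826641830943030775489929079680625. (In the limit P → ∞ this tends to ζ(4)/ζ(8).)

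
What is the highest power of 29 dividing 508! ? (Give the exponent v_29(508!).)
v_29(508!) = 17

Legendre's formula: v_p(n!) = Σ_{k ≥ 1} ⌊n / p^k⌋. For p = 29, n = 508, the terms are:
  ⌊508/29^1⌋ = ⌊508/29⌋ = 17
(the next term ⌊508/29^2⌋ = 0, terminating the sum). Summing: v_29(508!) = 17 = 17.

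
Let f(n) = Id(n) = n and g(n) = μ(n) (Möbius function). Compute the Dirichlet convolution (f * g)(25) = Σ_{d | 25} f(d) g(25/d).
(Id * μ)(25) = 20

Divisors of 25: [1, 5, 25]. For each d | 25:
  d = 1: Id(1) · μ(25/1) = 1 · 0 = 0
  d = 5: Id(5) · μ(25/5) = 5 · -1 = -5
  d = 25: Id(25) · μ(25/25) = 25 · 1 = 25
Summing: (Id * μ)(25) = 0 + -5 + 25 = 20.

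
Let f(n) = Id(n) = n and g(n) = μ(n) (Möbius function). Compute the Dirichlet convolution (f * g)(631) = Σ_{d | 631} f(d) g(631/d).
(Id * μ)(631) = 630

Divisors of 631: [1, 631]. For each d | 631:
  d = 1: Id(1) · μ(631/1) = 1 · -1 = -1
  d = 631: Id(631) · μ(631/631) = 631 · 1 = 631
Summing: (Id * μ)(631) = -1 + 631 = 630.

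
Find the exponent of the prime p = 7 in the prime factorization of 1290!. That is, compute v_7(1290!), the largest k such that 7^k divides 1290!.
v_7(1290!) = 213

Legendre's formula: v_p(n!) = Σ_{k ≥ 1} ⌊n / p^k⌋. For p = 7, n = 1290, the terms are:
  ⌊1290/7^1⌋ = ⌊1290/7⌋ = 184
  ⌊1290/7^2⌋ = ⌊1290/49⌋ = 26
  ⌊1290/7^3⌋ = ⌊1290/343⌋ = 3
(the next term ⌊1290/7^4⌋ = 0, terminating the sum). Summing: v_7(1290!) = 184 + 26 + 3 = 213.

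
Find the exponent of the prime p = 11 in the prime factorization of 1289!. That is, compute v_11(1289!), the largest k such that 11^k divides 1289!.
v_11(1289!) = 127

Legendre's formula: v_p(n!) = Σ_{k ≥ 1} ⌊n / p^k⌋. For p = 11, n = 1289, the terms are:
  ⌊1289/11^1⌋ = ⌊1289/11⌋ = 117
  ⌊1289/11^2⌋ = ⌊1289/121⌋ = 10
(the next term ⌊1289/11^3⌋ = 0, terminating the sum). Summing: v_11(1289!) = 117 + 10 = 127.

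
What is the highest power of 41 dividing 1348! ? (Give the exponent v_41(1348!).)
v_41(1348!) = 32

Legendre's formula: v_p(n!) = Σ_{k ≥ 1} ⌊n / p^k⌋. For p = 41, n = 1348, the terms are:
  ⌊1348/41^1⌋ = ⌊1348/41⌋ = 32
(the next term ⌊1348/41^2⌋ = 0, terminating the sum). Summing: v_41(1348!) = 32 = 32.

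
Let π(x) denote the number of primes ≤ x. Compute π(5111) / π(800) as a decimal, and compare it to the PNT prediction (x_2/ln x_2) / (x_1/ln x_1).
π(5111)/π(800) = 683/139 ≈ 4.9137;  PNT prediction ≈ 5.0012.

π(800) = 139 and π(5111) = 683, so π(5111)/π(800) ≈ 4.9137. The PNT-predicted ratio is (5111/ln(5111)) / (800/ln(800)) ≈ 5.0012. The two agree to within a few percent, as expected.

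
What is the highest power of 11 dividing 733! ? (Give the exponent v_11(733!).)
v_11(733!) = 72

Legendre's formula: v_p(n!) = Σ_{k ≥ 1} ⌊n / p^k⌋. For p = 11, n = 733, the terms are:
  ⌊733/11^1⌋ = ⌊733/11⌋ = 66
  ⌊733/11^2⌋ = ⌊733/121⌋ = 6
(the next term ⌊733/11^3⌋ = 0, terminating the sum). Summing: v_11(733!) = 66 + 6 = 72.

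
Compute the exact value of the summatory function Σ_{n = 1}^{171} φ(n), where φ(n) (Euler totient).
Σ_{n ≤ 171} φ(n) = 8938

Compute φ(n) for each 1 ≤ n ≤ 171: φ(1) = 1, φ(2) = 1, φ(3) = 2, φ(4) = 2, φ(5) = 4, φ(6) = 2, φ(7) = 6, φ(8) = 4, φ(9) = 6, φ(10) = 4, φ(11) = 10, φ(12) = 4, φ(13) = 12, φ(14) = 6, φ(15) = 8, φ(16) = 8, φ(17) = 16, φ(18) = 6, φ(19) = 18, φ(20) = 8, φ(21) = 12, φ(22) = 10, φ(23) = 22, φ(24) = 8, φ(25) = 20, φ(26) = 12, φ(27) = 18, φ(28) = 12, φ(29) = 28, φ(30) = 8, φ(31) = 30, φ(32) = 16, φ(33) = 20, φ(34) = 16, φ(35) = 24, φ(36) = 12, φ(37) = 36, φ(38) = 18, φ(39) = 24, φ(40) = 16, φ(41) = 40, φ(42) = 12, φ(43) = 42, φ(44) = 20, φ(45) = 24, φ(46) = 22, φ(47) = 46, φ(48) = 16, φ(49) = 42, φ(50) = 20, φ(51) = 32, φ(52) = 24, φ(53) = 52, φ(54) = 18, φ(55) = 40, φ(56) = 24, φ(57) = 36, φ(58) = 28, φ(59) = 58, φ(60) = 16, φ(61) = 60, φ(62) = 30, φ(63) = 36, φ(64) = 32, φ(65) = 48, φ(66) = 20, φ(67) = 66, φ(68) = 32, φ(69) = 44, φ(70) = 24, φ(71) = 70, φ(72) = 24, φ(73) = 72, φ(74) = 36, φ(75) = 40, φ(76) = 36, φ(77) = 60, φ(78) = 24, φ(79) = 78, φ(80) = 32, φ(81) = 54, φ(82) = 40, φ(83) = 82, φ(84) = 24, φ(85) = 64, φ(86) = 42, φ(87) = 56, φ(88) = 40, φ(89) = 88, φ(90) = 24, φ(91) = 72, φ(92) = 44, φ(93) = 60, φ(94) = 46, φ(95) = 72, φ(96) = 32, φ(97) = 96, φ(98) = 42, φ(99) = 60, φ(100) = 40, φ(101) = 100, φ(102) = 32, φ(103) = 102, φ(104) = 48, φ(105) = 48, φ(106) = 52, φ(107) = 106, φ(108) = 36, φ(109) = 108, φ(110) = 40, φ(111) = 72, φ(112) = 48, φ(113) = 112, φ(114) = 36, φ(115) = 88, φ(116) = 56, φ(117) = 72, φ(118) = 58, φ(119) = 96, φ(120) = 32, φ(121) = 110, φ(122) = 60, φ(123) = 80, φ(124) = 60, φ(125) = 100, φ(126) = 36, φ(127) = 126, φ(128) = 64, φ(129) = 84, φ(130) = 48, φ(131) = 130, φ(132) = 40, φ(133) = 108, φ(134) = 66, φ(135) = 72, φ(136) = 64, φ(137) = 136, φ(138) = 44, φ(139) = 138, φ(140) = 48, φ(141) = 92, φ(142) = 70, φ(143) = 120, φ(144) = 48, φ(145) = 112, φ(146) = 72, φ(147) = 84, φ(148) = 72, φ(149) = 148, φ(150) = 40, φ(151) = 150, φ(152) = 72, φ(153) = 96, φ(154) = 60, φ(155) = 120, φ(156) = 48, φ(157) = 156, φ(158) = 78, φ(159) = 104, φ(160) = 64, φ(161) = 132, φ(162) = 54, φ(163) = 162, φ(164) = 80, φ(165) = 80, φ(166) = 82, φ(167) = 166, φ(168) = 48, φ(169) = 156, φ(170) = 64, φ(171) = 108. Summing all 171 values: 8938. (Average order: Σ_{n ≤ x} φ(n) ~ (3/π²) x². For x = 171, (3/π²)·171² ≈ 8888.20.)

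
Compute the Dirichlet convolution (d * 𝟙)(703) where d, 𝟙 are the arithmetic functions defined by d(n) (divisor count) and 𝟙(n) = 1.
(d * 𝟙)(703) = 9

Divisors of 703: [1, 19, 37, 703]. For each d | 703:
  d = 1: d(1) · 𝟙(703/1) = 1 · 1 = 1
  d = 19: d(19) · 𝟙(703/19) = 2 · 1 = 2
  d = 37: d(37) · 𝟙(703/37) = 2 · 1 = 2
  d = 703: d(703) · 𝟙(703/703) = 4 · 1 = 4
Summing: (d * 𝟙)(703) = 1 + 2 + 2 + 4 = 9.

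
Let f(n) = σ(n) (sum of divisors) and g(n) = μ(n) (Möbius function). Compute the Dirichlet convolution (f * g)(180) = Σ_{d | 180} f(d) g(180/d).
(σ * μ)(180) = 180

Divisors of 180: [1, 2, 3, 4, 5, 6, 9, 10, 12, 15, 18, 20, 30, 36, 45, 60, 90, 180]. For each d | 180:
  d = 1: σ(1) · μ(180/1) = 1 · 0 = 0
  d = 2: σ(2) · μ(180/2) = 3 · 0 = 0
  d = 3: σ(3) · μ(180/3) = 4 · 0 = 0
  d = 4: σ(4) · μ(180/4) = 7 · 0 = 0
  d = 5: σ(5) · μ(180/5) = 6 · 0 = 0
  d = 6: σ(6) · μ(180/6) = 12 · -1 = -12
  d = 9: σ(9) · μ(180/9) = 13 · 0 = 0
  d = 10: σ(10) · μ(180/10) = 18 · 0 = 0
  d = 12: σ(12) · μ(180/12) = 28 · 1 = 28
  d = 15: σ(15) · μ(180/15) = 24 · 0 = 0
  d = 18: σ(18) · μ(180/18) = 39 · 1 = 39
  d = 20: σ(20) · μ(180/20) = 42 · 0 = 0
  d = 30: σ(30) · μ(180/30) = 72 · 1 = 72
  d = 36: σ(36) · μ(180/36) = 91 · -1 = -91
  d = 45: σ(45) · μ(180/45) = 78 · 0 = 0
  d = 60: σ(60) · μ(180/60) = 168 · -1 = -168
  d = 90: σ(90) · μ(180/90) = 234 · -1 = -234
  d = 180: σ(180) · μ(180/180) = 546 · 1 = 546
Summing: (σ * μ)(180) = 0 + 0 + 0 + 0 + 0 + -12 + 0 + 0 + 28 + 0 + 39 + 0 + 72 + -91 + 0 + -168 + -234 + 546 = 180.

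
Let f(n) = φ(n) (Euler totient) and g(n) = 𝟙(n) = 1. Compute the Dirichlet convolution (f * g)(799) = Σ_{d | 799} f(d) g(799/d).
(φ * 𝟙)(799) = 799

Divisors of 799: [1, 17, 47, 799]. For each d | 799:
  d = 1: φ(1) · 𝟙(799/1) = 1 · 1 = 1
  d = 17: φ(17) · 𝟙(799/17) = 16 · 1 = 16
  d = 47: φ(47) · 𝟙(799/47) = 46 · 1 = 46
  d = 799: φ(799) · 𝟙(799/799) = 736 · 1 = 736
Summing: (φ * 𝟙)(799) = 1 + 16 + 46 + 736 = 799.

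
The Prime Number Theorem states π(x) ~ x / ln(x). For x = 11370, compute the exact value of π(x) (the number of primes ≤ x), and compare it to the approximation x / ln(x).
π(11370) = 1373;  x/ln(x) ≈ 1217.51;  relative error ≈ 11.32%.

Directly count primes up to 11370: π(11370) = 1373. The PNT approximation gives 11370/ln(11370) ≈ 11370/9.33873 ≈ 1217.51. Relative error (π(x) − x/ln(x)) / π(x) ≈ 11.32%; the approximation is known to undercount slightly (Li(x) is a better estimate).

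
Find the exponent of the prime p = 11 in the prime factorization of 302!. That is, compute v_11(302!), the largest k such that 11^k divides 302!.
v_11(302!) = 29

Legendre's formula: v_p(n!) = Σ_{k ≥ 1} ⌊n / p^k⌋. For p = 11, n = 302, the terms are:
  ⌊302/11^1⌋ = ⌊302/11⌋ = 27
  ⌊302/11^2⌋ = ⌊302/121⌋ = 2
(the next term ⌊302/11^3⌋ = 0, terminating the sum). Summing: v_11(302!) = 27 + 2 = 29.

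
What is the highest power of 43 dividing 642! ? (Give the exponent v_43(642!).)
v_43(642!) = 14

Legendre's formula: v_p(n!) = Σ_{k ≥ 1} ⌊n / p^k⌋. For p = 43, n = 642, the terms are:
  ⌊642/43^1⌋ = ⌊642/43⌋ = 14
(the next term ⌊642/43^2⌋ = 0, terminating the sum). Summing: v_43(642!) = 14 = 14.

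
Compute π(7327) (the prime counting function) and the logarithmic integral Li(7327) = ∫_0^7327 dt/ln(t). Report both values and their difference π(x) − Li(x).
π(7327) = 933;  Li(7327) ≈ 951.17;  π(x) − Li(x) ≈ -18.17.

Direct count of primes ≤ 7327 gives π(7327) = 933. Numerical evaluation of the logarithmic integral gives Li(7327) ≈ 951.17. The difference π(x) − Li(x) ≈ -18.17 is typically negative for small/moderate x (Li(x) overestimates), though Littlewood's theorem shows this sign changes infinitely often.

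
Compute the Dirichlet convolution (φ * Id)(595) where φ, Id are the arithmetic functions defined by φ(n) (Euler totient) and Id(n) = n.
(φ * Id)(595) = 3861

Divisors of 595: [1, 5, 7, 17, 35, 85, 119, 595]. For each d | 595:
  d = 1: φ(1) · Id(595/1) = 1 · 595 = 595
  d = 5: φ(5) · Id(595/5) = 4 · 119 = 476
  d = 7: φ(7) · Id(595/7) = 6 · 85 = 510
  d = 17: φ(17) · Id(595/17) = 16 · 35 = 560
  d = 35: φ(35) · Id(595/35) = 24 · 17 = 408
  d = 85: φ(85) · Id(595/85) = 64 · 7 = 448
  d = 119: φ(119) · Id(595/119) = 96 · 5 = 480
  d = 595: φ(595) · Id(595/595) = 384 · 1 = 384
Summing: (φ * Id)(595) = 595 + 476 + 510 + 560 + 408 + 448 + 480 + 384 = 3861.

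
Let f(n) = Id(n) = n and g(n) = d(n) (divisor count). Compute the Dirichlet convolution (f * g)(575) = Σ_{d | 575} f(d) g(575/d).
(Id * d)(575) = 950

Divisors of 575: [1, 5, 23, 25, 115, 575]. For each d | 575:
  d = 1: Id(1) · d(575/1) = 1 · 6 = 6
  d = 5: Id(5) · d(575/5) = 5 · 4 = 20
  d = 23: Id(23) · d(575/23) = 23 · 3 = 69
  d = 25: Id(25) · d(575/25) = 25 · 2 = 50
  d = 115: Id(115) · d(575/115) = 115 · 2 = 230
  d = 575: Id(575) · d(575/575) = 575 · 1 = 575
Summing: (Id * d)(575) = 6 + 20 + 69 + 50 + 230 + 575 = 950.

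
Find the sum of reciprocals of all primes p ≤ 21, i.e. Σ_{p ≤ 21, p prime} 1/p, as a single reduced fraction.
Σ 1/p = 14117683/9699690

π(21) = 8, so the primes ≤ 21 are [2, 3, 5, 7, 11, 13, 17, 19]. Summing 1/p over these primes: 14117683/9699690 ≈ 1.4555. Mertens estimate ln ln(21) + 0.2615 ≈ 1.3748.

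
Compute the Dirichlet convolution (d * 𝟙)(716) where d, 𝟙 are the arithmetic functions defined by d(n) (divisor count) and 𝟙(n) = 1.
(d * 𝟙)(716) = 18

Divisors of 716: [1, 2, 4, 179, 358, 716]. For each d | 716:
  d = 1: d(1) · 𝟙(716/1) = 1 · 1 = 1
  d = 2: d(2) · 𝟙(716/2) = 2 · 1 = 2
  d = 4: d(4) · 𝟙(716/4) = 3 · 1 = 3
  d = 179: d(179) · 𝟙(716/179) = 2 · 1 = 2
  d = 358: d(358) · 𝟙(716/358) = 4 · 1 = 4
  d = 716: d(716) · 𝟙(716/716) = 6 · 1 = 6
Summing: (d * 𝟙)(716) = 1 + 2 + 3 + 2 + 4 + 6 = 18.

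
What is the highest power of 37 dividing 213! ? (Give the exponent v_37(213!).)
v_37(213!) = 5

Legendre's formula: v_p(n!) = Σ_{k ≥ 1} ⌊n / p^k⌋. For p = 37, n = 213, the terms are:
  ⌊213/37^1⌋ = ⌊213/37⌋ = 5
(the next term ⌊213/37^2⌋ = 0, terminating the sum). Summing: v_37(213!) = 5 = 5.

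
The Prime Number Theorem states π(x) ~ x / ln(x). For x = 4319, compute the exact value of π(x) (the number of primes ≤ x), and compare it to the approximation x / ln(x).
π(4319) = 590;  x/ln(x) ≈ 515.96;  relative error ≈ 12.55%.

Directly count primes up to 4319: π(4319) = 590. The PNT approximation gives 4319/ln(4319) ≈ 4319/8.37078 ≈ 515.96. Relative error (π(x) − x/ln(x)) / π(x) ≈ 12.55%; the approximation is known to undercount slightly (Li(x) is a better estimate).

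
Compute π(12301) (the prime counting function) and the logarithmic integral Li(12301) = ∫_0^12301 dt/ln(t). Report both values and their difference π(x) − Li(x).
π(12301) = 1471;  Li(12301) ≈ 1493.10;  π(x) − Li(x) ≈ -22.10.

Direct count of primes ≤ 12301 gives π(12301) = 1471. Numerical evaluation of the logarithmic integral gives Li(12301) ≈ 1493.10. The difference π(x) − Li(x) ≈ -22.10 is typically negative for small/moderate x (Li(x) overestimates), though Littlewood's theorem shows this sign changes infinitely often.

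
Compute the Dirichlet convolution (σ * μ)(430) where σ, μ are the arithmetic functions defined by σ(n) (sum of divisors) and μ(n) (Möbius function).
(σ * μ)(430) = 430

Divisors of 430: [1, 2, 5, 10, 43, 86, 215, 430]. For each d | 430:
  d = 1: σ(1) · μ(430/1) = 1 · -1 = -1
  d = 2: σ(2) · μ(430/2) = 3 · 1 = 3
  d = 5: σ(5) · μ(430/5) = 6 · 1 = 6
  d = 10: σ(10) · μ(430/10) = 18 · -1 = -18
  d = 43: σ(43) · μ(430/43) = 44 · 1 = 44
  d = 86: σ(86) · μ(430/86) = 132 · -1 = -132
  d = 215: σ(215) · μ(430/215) = 264 · -1 = -264
  d = 430: σ(430) · μ(430/430) = 792 · 1 = 792
Summing: (σ * μ)(430) = -1 + 3 + 6 + -18 + 44 + -132 + -264 + 792 = 430.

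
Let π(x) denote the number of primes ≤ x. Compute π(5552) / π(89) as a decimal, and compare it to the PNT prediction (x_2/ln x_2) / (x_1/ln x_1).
π(5552)/π(89) = 732/24 ≈ 30.5000;  PNT prediction ≈ 32.4766.

π(89) = 24 and π(5552) = 732, so π(5552)/π(89) ≈ 30.5000. The PNT-predicted ratio is (5552/ln(5552)) / (89/ln(89)) ≈ 32.4766. The two agree to within a few percent, as expected.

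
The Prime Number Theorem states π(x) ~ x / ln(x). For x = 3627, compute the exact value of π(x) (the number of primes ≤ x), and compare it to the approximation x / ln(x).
π(3627) = 507;  x/ln(x) ≈ 442.52;  relative error ≈ 12.72%.

Directly count primes up to 3627: π(3627) = 507. The PNT approximation gives 3627/ln(3627) ≈ 3627/8.19616 ≈ 442.52. Relative error (π(x) − x/ln(x)) / π(x) ≈ 12.72%; the approximation is known to undercount slightly (Li(x) is a better estimate).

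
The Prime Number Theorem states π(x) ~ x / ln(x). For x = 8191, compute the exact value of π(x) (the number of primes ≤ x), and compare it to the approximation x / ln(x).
π(8191) = 1028;  x/ln(x) ≈ 909.02;  relative error ≈ 11.57%.

Directly count primes up to 8191: π(8191) = 1028. The PNT approximation gives 8191/ln(8191) ≈ 8191/9.01079 ≈ 909.02. Relative error (π(x) − x/ln(x)) / π(x) ≈ 11.57%; the approximation is known to undercount slightly (Li(x) is a better estimate).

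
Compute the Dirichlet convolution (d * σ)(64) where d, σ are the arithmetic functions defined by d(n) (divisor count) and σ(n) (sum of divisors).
(d * σ)(64) = 466

Divisors of 64: [1, 2, 4, 8, 16, 32, 64]. For each d | 64:
  d = 1: d(1) · σ(64/1) = 1 · 127 = 127
  d = 2: d(2) · σ(64/2) = 2 · 63 = 126
  d = 4: d(4) · σ(64/4) = 3 · 31 = 93
  d = 8: d(8) · σ(64/8) = 4 · 15 = 60
  d = 16: d(16) · σ(64/16) = 5 · 7 = 35
  d = 32: d(32) · σ(64/32) = 6 · 3 = 18
  d = 64: d(64) · σ(64/64) = 7 · 1 = 7
Summing: (d * σ)(64) = 127 + 126 + 93 + 60 + 35 + 18 + 7 = 466.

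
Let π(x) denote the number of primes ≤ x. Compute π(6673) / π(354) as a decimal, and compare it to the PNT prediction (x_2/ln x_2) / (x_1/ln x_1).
π(6673)/π(354) = 860/71 ≈ 12.1127;  PNT prediction ≈ 12.5642.

π(354) = 71 and π(6673) = 860, so π(6673)/π(354) ≈ 12.1127. The PNT-predicted ratio is (6673/ln(6673)) / (354/ln(354)) ≈ 12.5642. The two agree to within a few percent, as expected.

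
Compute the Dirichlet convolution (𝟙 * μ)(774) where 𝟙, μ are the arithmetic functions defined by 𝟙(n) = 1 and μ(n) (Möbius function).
(𝟙 * μ)(774) = 0

Divisors of 774: [1, 2, 3, 6, 9, 18, 43, 86, 129, 258, 387, 774]. For each d | 774:
  d = 1: 𝟙(1) · μ(774/1) = 1 · 0 = 0
  d = 2: 𝟙(2) · μ(774/2) = 1 · 0 = 0
  d = 3: 𝟙(3) · μ(774/3) = 1 · -1 = -1
  d = 6: 𝟙(6) · μ(774/6) = 1 · 1 = 1
  d = 9: 𝟙(9) · μ(774/9) = 1 · 1 = 1
  d = 18: 𝟙(18) · μ(774/18) = 1 · -1 = -1
  d = 43: 𝟙(43) · μ(774/43) = 1 · 0 = 0
  d = 86: 𝟙(86) · μ(774/86) = 1 · 0 = 0
  d = 129: 𝟙(129) · μ(774/129) = 1 · 1 = 1
  d = 258: 𝟙(258) · μ(774/258) = 1 · -1 = -1
  d = 387: 𝟙(387) · μ(774/387) = 1 · -1 = -1
  d = 774: 𝟙(774) · μ(774/774) = 1 · 1 = 1
Summing: (𝟙 * μ)(774) = 0 + 0 + -1 + 1 + 1 + -1 + 0 + 0 + 1 + -1 + -1 + 1 = 0.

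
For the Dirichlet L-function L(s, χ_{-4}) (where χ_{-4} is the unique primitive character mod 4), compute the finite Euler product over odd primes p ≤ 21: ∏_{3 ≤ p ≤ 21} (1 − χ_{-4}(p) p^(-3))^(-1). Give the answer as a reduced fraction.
∏ = 2463517706231725/2542314678779904

The odd primes p ≤ 21 are [3, 5, 7, 11, 13, 17, 19]. For each, χ(p) = 1 if p ≡ 1 mod 4, χ(p) = −1 if p ≡ 3 mod 4. Taking (1 − χ(p)/p^3)^(-1) = p^3/(p^3 − χ(p)): (1 − (-1)/3^3)^(-1) · (1 − (1)/5^3)^(-1) · (1 − (-1)/7^3)^(-1) · (1 − (-1)/11^3)^(-1) · (1 − (1)/13^3)^(-1) · (1 − (1)/17^3)^(-1) · (1 − (-1)/19^3)^(-1) = 2463517706231725/2542314678779904.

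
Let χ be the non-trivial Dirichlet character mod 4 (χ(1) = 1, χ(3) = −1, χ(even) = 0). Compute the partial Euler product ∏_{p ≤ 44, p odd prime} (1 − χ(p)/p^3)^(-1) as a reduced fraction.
∏ = 53382899586415799670070183783895/55093305095879233542015487574016

The odd primes p ≤ 44 are [3, 5, 7, 11, 13, 17, 19, 23, 29, 31, 37, 41, 43]. For each, χ(p) = 1 if p ≡ 1 mod 4, χ(p) = −1 if p ≡ 3 mod 4. Taking (1 − χ(p)/p^3)^(-1) = p^3/(p^3 − χ(p)): (1 − (-1)/3^3)^(-1) · (1 − (1)/5^3)^(-1) · (1 − (-1)/7^3)^(-1) · (1 − (-1)/11^3)^(-1) · (1 − (1)/13^3)^(-1) · (1 − (1)/17^3)^(-1) · (1 − (-1)/19^3)^(-1) · (1 − (-1)/23^3)^(-1) · (1 − (1)/29^3)^(-1) · (1 − (-1)/31^3)^(-1) · (1 − (1)/37^3)^(-1) · (1 − (1)/41^3)^(-1) · (1 − (-1)/43^3)^(-1) = 53382899586415799670070183783895/55093305095879233542015487574016.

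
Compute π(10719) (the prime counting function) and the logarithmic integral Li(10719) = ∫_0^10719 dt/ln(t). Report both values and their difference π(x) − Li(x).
π(10719) = 1306;  Li(10719) ≈ 1323.91;  π(x) − Li(x) ≈ -17.91.

Direct count of primes ≤ 10719 gives π(10719) = 1306. Numerical evaluation of the logarithmic integral gives Li(10719) ≈ 1323.91. The difference π(x) − Li(x) ≈ -17.91 is typically negative for small/moderate x (Li(x) overestimates), though Littlewood's theorem shows this sign changes infinitely often.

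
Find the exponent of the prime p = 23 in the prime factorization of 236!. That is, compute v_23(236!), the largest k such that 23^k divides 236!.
v_23(236!) = 10

Legendre's formula: v_p(n!) = Σ_{k ≥ 1} ⌊n / p^k⌋. For p = 23, n = 236, the terms are:
  ⌊236/23^1⌋ = ⌊236/23⌋ = 10
(the next term ⌊236/23^2⌋ = 0, terminating the sum). Summing: v_23(236!) = 10 = 10.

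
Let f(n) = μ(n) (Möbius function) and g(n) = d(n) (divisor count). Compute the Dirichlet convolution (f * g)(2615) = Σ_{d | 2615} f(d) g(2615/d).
(μ * d)(2615) = 1

Divisors of 2615: [1, 5, 523, 2615]. For each d | 2615:
  d = 1: μ(1) · d(2615/1) = 1 · 4 = 4
  d = 5: μ(5) · d(2615/5) = -1 · 2 = -2
  d = 523: μ(523) · d(2615/523) = -1 · 2 = -2
  d = 2615: μ(2615) · d(2615/2615) = 1 · 1 = 1
Summing: (μ * d)(2615) = 4 + -2 + -2 + 1 = 1.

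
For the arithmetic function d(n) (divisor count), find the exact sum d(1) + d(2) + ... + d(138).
Σ_{n ≤ 138} d(n) = 705

Compute d(n) for each 1 ≤ n ≤ 138: d(1) = 1, d(2) = 2, d(3) = 2, d(4) = 3, d(5) = 2, d(6) = 4, d(7) = 2, d(8) = 4, d(9) = 3, d(10) = 4, d(11) = 2, d(12) = 6, d(13) = 2, d(14) = 4, d(15) = 4, d(16) = 5, d(17) = 2, d(18) = 6, d(19) = 2, d(20) = 6, d(21) = 4, d(22) = 4, d(23) = 2, d(24) = 8, d(25) = 3, d(26) = 4, d(27) = 4, d(28) = 6, d(29) = 2, d(30) = 8, d(31) = 2, d(32) = 6, d(33) = 4, d(34) = 4, d(35) = 4, d(36) = 9, d(37) = 2, d(38) = 4, d(39) = 4, d(40) = 8, d(41) = 2, d(42) = 8, d(43) = 2, d(44) = 6, d(45) = 6, d(46) = 4, d(47) = 2, d(48) = 10, d(49) = 3, d(50) = 6, d(51) = 4, d(52) = 6, d(53) = 2, d(54) = 8, d(55) = 4, d(56) = 8, d(57) = 4, d(58) = 4, d(59) = 2, d(60) = 12, d(61) = 2, d(62) = 4, d(63) = 6, d(64) = 7, d(65) = 4, d(66) = 8, d(67) = 2, d(68) = 6, d(69) = 4, d(70) = 8, d(71) = 2, d(72) = 12, d(73) = 2, d(74) = 4, d(75) = 6, d(76) = 6, d(77) = 4, d(78) = 8, d(79) = 2, d(80) = 10, d(81) = 5, d(82) = 4, d(83) = 2, d(84) = 12, d(85) = 4, d(86) = 4, d(87) = 4, d(88) = 8, d(89) = 2, d(90) = 12, d(91) = 4, d(92) = 6, d(93) = 4, d(94) = 4, d(95) = 4, d(96) = 12, d(97) = 2, d(98) = 6, d(99) = 6, d(100) = 9, d(101) = 2, d(102) = 8, d(103) = 2, d(104) = 8, d(105) = 8, d(106) = 4, d(107) = 2, d(108) = 12, d(109) = 2, d(110) = 8, d(111) = 4, d(112) = 10, d(113) = 2, d(114) = 8, d(115) = 4, d(116) = 6, d(117) = 6, d(118) = 4, d(119) = 4, d(120) = 16, d(121) = 3, d(122) = 4, d(123) = 4, d(124) = 6, d(125) = 4, d(126) = 12, d(127) = 2, d(128) = 8, d(129) = 4, d(130) = 8, d(131) = 2, d(132) = 12, d(133) = 4, d(134) = 4, d(135) = 8, d(136) = 8, d(137) = 2, d(138) = 8. Summing all 138 values: 705. (Dirichlet's divisor formula: Σ_{n ≤ x} d(n) = x ln(x) + (2γ − 1) x + O(√x). For x = 138, the asymptotic estimate is ≈ 701.27.)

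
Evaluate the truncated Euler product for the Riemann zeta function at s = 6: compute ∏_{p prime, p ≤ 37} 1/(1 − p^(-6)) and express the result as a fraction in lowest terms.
∏ = 2571922726855099316399649303649342571118604998275/2528078112959041874006989121312570427443559530496

The primes p ≤ 37 are [2, 3, 5, 7, 11, 13, 17, 19, 23, 29, 31, 37]. For each prime, (1 − 1/p^6)^(-1) = p^6 / (p^6 − 1). The product is (1 − 1/2^6)^(-1), (1 − 1/3^6)^(-1), (1 − 1/5^6)^(-1), (1 − 1/7^6)^(-1), (1 − 1/11^6)^(-1), (1 − 1/13^6)^(-1), (1 − 1/17^6)^(-1), (1 − 1/19^6)^(-1), (1 − 1/23^6)^(-1), (1 − 1/29^6)^(-1), (1 − 1/31^6)^(-1), (1 − 1/37^6)^(-1) = ∏ p^6 / (p^6 − 1) = 2571922726855099316399649303649342571118604998275/2528078112959041874006989121312570427443559530496.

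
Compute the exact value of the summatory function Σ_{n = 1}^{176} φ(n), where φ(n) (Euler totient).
Σ_{n ≤ 176} φ(n) = 9450

Compute φ(n) for each 1 ≤ n ≤ 176: φ(1) = 1, φ(2) = 1, φ(3) = 2, φ(4) = 2, φ(5) = 4, φ(6) = 2, φ(7) = 6, φ(8) = 4, φ(9) = 6, φ(10) = 4, φ(11) = 10, φ(12) = 4, φ(13) = 12, φ(14) = 6, φ(15) = 8, φ(16) = 8, φ(17) = 16, φ(18) = 6, φ(19) = 18, φ(20) = 8, φ(21) = 12, φ(22) = 10, φ(23) = 22, φ(24) = 8, φ(25) = 20, φ(26) = 12, φ(27) = 18, φ(28) = 12, φ(29) = 28, φ(30) = 8, φ(31) = 30, φ(32) = 16, φ(33) = 20, φ(34) = 16, φ(35) = 24, φ(36) = 12, φ(37) = 36, φ(38) = 18, φ(39) = 24, φ(40) = 16, φ(41) = 40, φ(42) = 12, φ(43) = 42, φ(44) = 20, φ(45) = 24, φ(46) = 22, φ(47) = 46, φ(48) = 16, φ(49) = 42, φ(50) = 20, φ(51) = 32, φ(52) = 24, φ(53) = 52, φ(54) = 18, φ(55) = 40, φ(56) = 24, φ(57) = 36, φ(58) = 28, φ(59) = 58, φ(60) = 16, φ(61) = 60, φ(62) = 30, φ(63) = 36, φ(64) = 32, φ(65) = 48, φ(66) = 20, φ(67) = 66, φ(68) = 32, φ(69) = 44, φ(70) = 24, φ(71) = 70, φ(72) = 24, φ(73) = 72, φ(74) = 36, φ(75) = 40, φ(76) = 36, φ(77) = 60, φ(78) = 24, φ(79) = 78, φ(80) = 32, φ(81) = 54, φ(82) = 40, φ(83) = 82, φ(84) = 24, φ(85) = 64, φ(86) = 42, φ(87) = 56, φ(88) = 40, φ(89) = 88, φ(90) = 24, φ(91) = 72, φ(92) = 44, φ(93) = 60, φ(94) = 46, φ(95) = 72, φ(96) = 32, φ(97) = 96, φ(98) = 42, φ(99) = 60, φ(100) = 40, φ(101) = 100, φ(102) = 32, φ(103) = 102, φ(104) = 48, φ(105) = 48, φ(106) = 52, φ(107) = 106, φ(108) = 36, φ(109) = 108, φ(110) = 40, φ(111) = 72, φ(112) = 48, φ(113) = 112, φ(114) = 36, φ(115) = 88, φ(116) = 56, φ(117) = 72, φ(118) = 58, φ(119) = 96, φ(120) = 32, φ(121) = 110, φ(122) = 60, φ(123) = 80, φ(124) = 60, φ(125) = 100, φ(126) = 36, φ(127) = 126, φ(128) = 64, φ(129) = 84, φ(130) = 48, φ(131) = 130, φ(132) = 40, φ(133) = 108, φ(134) = 66, φ(135) = 72, φ(136) = 64, φ(137) = 136, φ(138) = 44, φ(139) = 138, φ(140) = 48, φ(141) = 92, φ(142) = 70, φ(143) = 120, φ(144) = 48, φ(145) = 112, φ(146) = 72, φ(147) = 84, φ(148) = 72, φ(149) = 148, φ(150) = 40, φ(151) = 150, φ(152) = 72, φ(153) = 96, φ(154) = 60, φ(155) = 120, φ(156) = 48, φ(157) = 156, φ(158) = 78, φ(159) = 104, φ(160) = 64, φ(161) = 132, φ(162) = 54, φ(163) = 162, φ(164) = 80, φ(165) = 80, φ(166) = 82, φ(167) = 166, φ(168) = 48, φ(169) = 156, φ(170) = 64, φ(171) = 108, φ(172) = 84, φ(173) = 172, φ(174) = 56, φ(175) = 120, φ(176) = 80. Summing all 176 values: 9450. (Average order: Σ_{n ≤ x} φ(n) ~ (3/π²) x². For x = 176, (3/π²)·176² ≈ 9415.57.)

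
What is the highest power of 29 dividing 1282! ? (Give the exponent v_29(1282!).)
v_29(1282!) = 45

Legendre's formula: v_p(n!) = Σ_{k ≥ 1} ⌊n / p^k⌋. For p = 29, n = 1282, the terms are:
  ⌊1282/29^1⌋ = ⌊1282/29⌋ = 44
  ⌊1282/29^2⌋ = ⌊1282/841⌋ = 1
(the next term ⌊1282/29^3⌋ = 0, terminating the sum). Summing: v_29(1282!) = 44 + 1 = 45.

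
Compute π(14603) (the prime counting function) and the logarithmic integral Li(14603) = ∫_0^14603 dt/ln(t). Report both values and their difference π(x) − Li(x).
π(14603) = 1710;  Li(14603) ≈ 1735.28;  π(x) − Li(x) ≈ -25.28.

Direct count of primes ≤ 14603 gives π(14603) = 1710. Numerical evaluation of the logarithmic integral gives Li(14603) ≈ 1735.28. The difference π(x) − Li(x) ≈ -25.28 is typically negative for small/moderate x (Li(x) overestimates), though Littlewood's theorem shows this sign changes infinitely often.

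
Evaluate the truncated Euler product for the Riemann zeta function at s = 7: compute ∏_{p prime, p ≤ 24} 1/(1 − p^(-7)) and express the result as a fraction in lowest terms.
∏ = 48232764637425582400715871008195503014129789903328125/47833390398549347808770198286798982719063238904795968

The primes p ≤ 24 are [2, 3, 5, 7, 11, 13, 17, 19, 23]. For each prime, (1 − 1/p^7)^(-1) = p^7 / (p^7 − 1). The product is (1 − 1/2^7)^(-1), (1 − 1/3^7)^(-1), (1 − 1/5^7)^(-1), (1 − 1/7^7)^(-1), (1 − 1/11^7)^(-1), (1 − 1/13^7)^(-1), (1 − 1/17^7)^(-1), (1 − 1/19^7)^(-1), (1 − 1/23^7)^(-1) = ∏ p^7 / (p^7 − 1) = 48232764637425582400715871008195503014129789903328125/47833390398549347808770198286798982719063238904795968.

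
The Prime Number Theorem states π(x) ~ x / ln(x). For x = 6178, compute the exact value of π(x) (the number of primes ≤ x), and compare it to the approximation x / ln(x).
π(6178) = 804;  x/ln(x) ≈ 707.78;  relative error ≈ 11.97%.

Directly count primes up to 6178: π(6178) = 804. The PNT approximation gives 6178/ln(6178) ≈ 6178/8.72875 ≈ 707.78. Relative error (π(x) − x/ln(x)) / π(x) ≈ 11.97%; the approximation is known to undercount slightly (Li(x) is a better estimate).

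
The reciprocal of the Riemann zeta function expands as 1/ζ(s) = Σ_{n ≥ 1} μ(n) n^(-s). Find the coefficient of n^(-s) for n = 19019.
μ(19019) = 1

Factor n = 19019 = 7 · 11 · 13 · 19. μ(n) = 0 if any exponent ≥ 2 (not squarefree); otherwise μ(n) = (−1)^{ω(n)} where ω(n) is the number of distinct prime factors. Applying: μ(19019) = 1.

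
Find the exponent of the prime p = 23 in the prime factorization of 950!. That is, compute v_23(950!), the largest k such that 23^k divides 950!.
v_23(950!) = 42

Legendre's formula: v_p(n!) = Σ_{k ≥ 1} ⌊n / p^k⌋. For p = 23, n = 950, the terms are:
  ⌊950/23^1⌋ = ⌊950/23⌋ = 41
  ⌊950/23^2⌋ = ⌊950/529⌋ = 1
(the next term ⌊950/23^3⌋ = 0, terminating the sum). Summing: v_23(950!) = 41 + 1 = 42.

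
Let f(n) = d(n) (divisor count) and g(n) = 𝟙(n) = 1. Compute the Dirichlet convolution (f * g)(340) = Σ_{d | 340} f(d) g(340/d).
(d * 𝟙)(340) = 54

Divisors of 340: [1, 2, 4, 5, 10, 17, 20, 34, 68, 85, 170, 340]. For each d | 340:
  d = 1: d(1) · 𝟙(340/1) = 1 · 1 = 1
  d = 2: d(2) · 𝟙(340/2) = 2 · 1 = 2
  d = 4: d(4) · 𝟙(340/4) = 3 · 1 = 3
  d = 5: d(5) · 𝟙(340/5) = 2 · 1 = 2
  d = 10: d(10) · 𝟙(340/10) = 4 · 1 = 4
  d = 17: d(17) · 𝟙(340/17) = 2 · 1 = 2
  d = 20: d(20) · 𝟙(340/20) = 6 · 1 = 6
  d = 34: d(34) · 𝟙(340/34) = 4 · 1 = 4
  d = 68: d(68) · 𝟙(340/68) = 6 · 1 = 6
  d = 85: d(85) · 𝟙(340/85) = 4 · 1 = 4
  d = 170: d(170) · 𝟙(340/170) = 8 · 1 = 8
  d = 340: d(340) · 𝟙(340/340) = 12 · 1 = 12
Summing: (d * 𝟙)(340) = 1 + 2 + 3 + 2 + 4 + 2 + 6 + 4 + 6 + 4 + 8 + 12 = 54.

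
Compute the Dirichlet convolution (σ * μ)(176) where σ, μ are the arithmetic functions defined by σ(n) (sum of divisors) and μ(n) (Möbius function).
(σ * μ)(176) = 176

Divisors of 176: [1, 2, 4, 8, 11, 16, 22, 44, 88, 176]. For each d | 176:
  d = 1: σ(1) · μ(176/1) = 1 · 0 = 0
  d = 2: σ(2) · μ(176/2) = 3 · 0 = 0
  d = 4: σ(4) · μ(176/4) = 7 · 0 = 0
  d = 8: σ(8) · μ(176/8) = 15 · 1 = 15
  d = 11: σ(11) · μ(176/11) = 12 · 0 = 0
  d = 16: σ(16) · μ(176/16) = 31 · -1 = -31
  d = 22: σ(22) · μ(176/22) = 36 · 0 = 0
  d = 44: σ(44) · μ(176/44) = 84 · 0 = 0
  d = 88: σ(88) · μ(176/88) = 180 · -1 = -180
  d = 176: σ(176) · μ(176/176) = 372 · 1 = 372
Summing: (σ * μ)(176) = 0 + 0 + 0 + 15 + 0 + -31 + 0 + 0 + -180 + 372 = 176.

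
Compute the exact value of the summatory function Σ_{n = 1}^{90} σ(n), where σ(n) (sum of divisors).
Σ_{n ≤ 90} σ(n) = 6733

Compute σ(n) for each 1 ≤ n ≤ 90: σ(1) = 1, σ(2) = 3, σ(3) = 4, σ(4) = 7, σ(5) = 6, σ(6) = 12, σ(7) = 8, σ(8) = 15, σ(9) = 13, σ(10) = 18, σ(11) = 12, σ(12) = 28, σ(13) = 14, σ(14) = 24, σ(15) = 24, σ(16) = 31, σ(17) = 18, σ(18) = 39, σ(19) = 20, σ(20) = 42, σ(21) = 32, σ(22) = 36, σ(23) = 24, σ(24) = 60, σ(25) = 31, σ(26) = 42, σ(27) = 40, σ(28) = 56, σ(29) = 30, σ(30) = 72, σ(31) = 32, σ(32) = 63, σ(33) = 48, σ(34) = 54, σ(35) = 48, σ(36) = 91, σ(37) = 38, σ(38) = 60, σ(39) = 56, σ(40) = 90, σ(41) = 42, σ(42) = 96, σ(43) = 44, σ(44) = 84, σ(45) = 78, σ(46) = 72, σ(47) = 48, σ(48) = 124, σ(49) = 57, σ(50) = 93, σ(51) = 72, σ(52) = 98, σ(53) = 54, σ(54) = 120, σ(55) = 72, σ(56) = 120, σ(57) = 80, σ(58) = 90, σ(59) = 60, σ(60) = 168, σ(61) = 62, σ(62) = 96, σ(63) = 104, σ(64) = 127, σ(65) = 84, σ(66) = 144, σ(67) = 68, σ(68) = 126, σ(69) = 96, σ(70) = 144, σ(71) = 72, σ(72) = 195, σ(73) = 74, σ(74) = 114, σ(75) = 124, σ(76) = 140, σ(77) = 96, σ(78) = 168, σ(79) = 80, σ(80) = 186, σ(81) = 121, σ(82) = 126, σ(83) = 84, σ(84) = 224, σ(85) = 108, σ(86) = 132, σ(87) = 120, σ(88) = 180, σ(89) = 90, σ(90) = 234. Summing all 90 values: 6733. (Average order: Σ_{n ≤ x} σ(n) ~ (π²/12) x². For x = 90, (π²/12)·90² ≈ 6661.98.)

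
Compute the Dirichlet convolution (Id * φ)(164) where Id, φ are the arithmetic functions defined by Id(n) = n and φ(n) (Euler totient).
(Id * φ)(164) = 648

Divisors of 164: [1, 2, 4, 41, 82, 164]. For each d | 164:
  d = 1: Id(1) · φ(164/1) = 1 · 80 = 80
  d = 2: Id(2) · φ(164/2) = 2 · 40 = 80
  d = 4: Id(4) · φ(164/4) = 4 · 40 = 160
  d = 41: Id(41) · φ(164/41) = 41 · 2 = 82
  d = 82: Id(82) · φ(164/82) = 82 · 1 = 82
  d = 164: Id(164) · φ(164/164) = 164 · 1 = 164
Summing: (Id * φ)(164) = 80 + 80 + 160 + 82 + 82 + 164 = 648.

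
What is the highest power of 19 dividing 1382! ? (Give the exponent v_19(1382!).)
v_19(1382!) = 75

Legendre's formula: v_p(n!) = Σ_{k ≥ 1} ⌊n / p^k⌋. For p = 19, n = 1382, the terms are:
  ⌊1382/19^1⌋ = ⌊1382/19⌋ = 72
  ⌊1382/19^2⌋ = ⌊1382/361⌋ = 3
(the next term ⌊1382/19^3⌋ = 0, terminating the sum). Summing: v_19(1382!) = 72 + 3 = 75.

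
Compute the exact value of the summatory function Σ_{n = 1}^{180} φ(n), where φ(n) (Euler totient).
Σ_{n ≤ 180} φ(n) = 9880

Compute φ(n) for each 1 ≤ n ≤ 180: φ(1) = 1, φ(2) = 1, φ(3) = 2, φ(4) = 2, φ(5) = 4, φ(6) = 2, φ(7) = 6, φ(8) = 4, φ(9) = 6, φ(10) = 4, φ(11) = 10, φ(12) = 4, φ(13) = 12, φ(14) = 6, φ(15) = 8, φ(16) = 8, φ(17) = 16, φ(18) = 6, φ(19) = 18, φ(20) = 8, φ(21) = 12, φ(22) = 10, φ(23) = 22, φ(24) = 8, φ(25) = 20, φ(26) = 12, φ(27) = 18, φ(28) = 12, φ(29) = 28, φ(30) = 8, φ(31) = 30, φ(32) = 16, φ(33) = 20, φ(34) = 16, φ(35) = 24, φ(36) = 12, φ(37) = 36, φ(38) = 18, φ(39) = 24, φ(40) = 16, φ(41) = 40, φ(42) = 12, φ(43) = 42, φ(44) = 20, φ(45) = 24, φ(46) = 22, φ(47) = 46, φ(48) = 16, φ(49) = 42, φ(50) = 20, φ(51) = 32, φ(52) = 24, φ(53) = 52, φ(54) = 18, φ(55) = 40, φ(56) = 24, φ(57) = 36, φ(58) = 28, φ(59) = 58, φ(60) = 16, φ(61) = 60, φ(62) = 30, φ(63) = 36, φ(64) = 32, φ(65) = 48, φ(66) = 20, φ(67) = 66, φ(68) = 32, φ(69) = 44, φ(70) = 24, φ(71) = 70, φ(72) = 24, φ(73) = 72, φ(74) = 36, φ(75) = 40, φ(76) = 36, φ(77) = 60, φ(78) = 24, φ(79) = 78, φ(80) = 32, φ(81) = 54, φ(82) = 40, φ(83) = 82, φ(84) = 24, φ(85) = 64, φ(86) = 42, φ(87) = 56, φ(88) = 40, φ(89) = 88, φ(90) = 24, φ(91) = 72, φ(92) = 44, φ(93) = 60, φ(94) = 46, φ(95) = 72, φ(96) = 32, φ(97) = 96, φ(98) = 42, φ(99) = 60, φ(100) = 40, φ(101) = 100, φ(102) = 32, φ(103) = 102, φ(104) = 48, φ(105) = 48, φ(106) = 52, φ(107) = 106, φ(108) = 36, φ(109) = 108, φ(110) = 40, φ(111) = 72, φ(112) = 48, φ(113) = 112, φ(114) = 36, φ(115) = 88, φ(116) = 56, φ(117) = 72, φ(118) = 58, φ(119) = 96, φ(120) = 32, φ(121) = 110, φ(122) = 60, φ(123) = 80, φ(124) = 60, φ(125) = 100, φ(126) = 36, φ(127) = 126, φ(128) = 64, φ(129) = 84, φ(130) = 48, φ(131) = 130, φ(132) = 40, φ(133) = 108, φ(134) = 66, φ(135) = 72, φ(136) = 64, φ(137) = 136, φ(138) = 44, φ(139) = 138, φ(140) = 48, φ(141) = 92, φ(142) = 70, φ(143) = 120, φ(144) = 48, φ(145) = 112, φ(146) = 72, φ(147) = 84, φ(148) = 72, φ(149) = 148, φ(150) = 40, φ(151) = 150, φ(152) = 72, φ(153) = 96, φ(154) = 60, φ(155) = 120, φ(156) = 48, φ(157) = 156, φ(158) = 78, φ(159) = 104, φ(160) = 64, φ(161) = 132, φ(162) = 54, φ(163) = 162, φ(164) = 80, φ(165) = 80, φ(166) = 82, φ(167) = 166, φ(168) = 48, φ(169) = 156, φ(170) = 64, φ(171) = 108, φ(172) = 84, φ(173) = 172, φ(174) = 56, φ(175) = 120, φ(176) = 80, φ(177) = 116, φ(178) = 88, φ(179) = 178, φ(180) = 48. Summing all 180 values: 9880. (Average order: Σ_{n ≤ x} φ(n) ~ (3/π²) x². For x = 180, (3/π²)·180² ≈ 9848.42.)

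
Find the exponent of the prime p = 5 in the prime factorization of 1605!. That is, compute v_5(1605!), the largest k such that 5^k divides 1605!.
v_5(1605!) = 399

Legendre's formula: v_p(n!) = Σ_{k ≥ 1} ⌊n / p^k⌋. For p = 5, n = 1605, the terms are:
  ⌊1605/5^1⌋ = ⌊1605/5⌋ = 321
  ⌊1605/5^2⌋ = ⌊1605/25⌋ = 64
  ⌊1605/5^3⌋ = ⌊1605/125⌋ = 12
  ⌊1605/5^4⌋ = ⌊1605/625⌋ = 2
(the next term ⌊1605/5^5⌋ = 0, terminating the sum). Summing: v_5(1605!) = 321 + 64 + 12 + 2 = 399.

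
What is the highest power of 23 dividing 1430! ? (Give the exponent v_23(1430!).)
v_23(1430!) = 64

Legendre's formula: v_p(n!) = Σ_{k ≥ 1} ⌊n / p^k⌋. For p = 23, n = 1430, the terms are:
  ⌊1430/23^1⌋ = ⌊1430/23⌋ = 62
  ⌊1430/23^2⌋ = ⌊1430/529⌋ = 2
(the next term ⌊1430/23^3⌋ = 0, terminating the sum). Summing: v_23(1430!) = 62 + 2 = 64.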